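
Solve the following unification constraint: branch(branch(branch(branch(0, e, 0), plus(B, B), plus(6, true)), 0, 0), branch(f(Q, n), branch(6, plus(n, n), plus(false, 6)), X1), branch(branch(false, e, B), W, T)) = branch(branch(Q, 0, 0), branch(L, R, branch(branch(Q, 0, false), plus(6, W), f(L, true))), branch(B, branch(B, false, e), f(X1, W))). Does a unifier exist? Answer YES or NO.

Decompose branch/3: branch(branch(branch(0, e, 0), plus(B, B), plus(6, true)), 0, 0) = branch(Q, 0, 0),  branch(f(Q, n), branch(6, plus(n, n), plus(false, 6)), X1) = branch(L, R, branch(branch(Q, 0, false), plus(6, W), f(L, true))),  branch(branch(false, e, B), W, T) = branch(B, branch(B, false, e), f(X1, W)).
Decompose branch/3: branch(branch(0, e, 0), plus(B, B), plus(6, true)) = Q,  0 = 0,  0 = 0.
Bind Q := branch(branch(0, e, 0), plus(B, B), plus(6, true)); substituting into the one remaining equation that mentions Q gives: branch(f(branch(branch(0, e, 0), plus(B, B), plus(6, true)), n), branch(6, plus(n, n), plus(false, 6)), X1) = branch(L, R, branch(branch(branch(branch(0, e, 0), plus(B, B), plus(6, true)), 0, false), plus(6, W), f(L, true))).
Delete trivial equation 0 = 0.
Delete trivial equation 0 = 0.
Decompose branch/3: f(branch(branch(0, e, 0), plus(B, B), plus(6, true)), n) = L,  branch(6, plus(n, n), plus(false, 6)) = R,  X1 = branch(branch(branch(branch(0, e, 0), plus(B, B), plus(6, true)), 0, false), plus(6, W), f(L, true)).
Bind L := f(branch(branch(0, e, 0), plus(B, B), plus(6, true)), n); substituting into the one remaining equation that mentions L gives: X1 = branch(branch(branch(branch(0, e, 0), plus(B, B), plus(6, true)), 0, false), plus(6, W), f(f(branch(branch(0, e, 0), plus(B, B), plus(6, true)), n), true)).
Bind R := branch(6, plus(n, n), plus(false, 6)); no other remaining equation mentions R.
Bind X1 := branch(branch(branch(branch(0, e, 0), plus(B, B), plus(6, true)), 0, false), plus(6, W), f(f(branch(branch(0, e, 0), plus(B, B), plus(6, true)), n), true)); substituting into the remaining equation gives: branch(branch(false, e, B), W, T) = branch(B, branch(B, false, e), f(branch(branch(branch(branch(0, e, 0), plus(B, B), plus(6, true)), 0, false), plus(6, W), f(f(branch(branch(0, e, 0), plus(B, B), plus(6, true)), n), true)), W)).
Decompose branch/3: branch(false, e, B) = B,  W = branch(B, false, e),  T = f(branch(branch(branch(branch(0, e, 0), plus(B, B), plus(6, true)), 0, false), plus(6, W), f(f(branch(branch(0, e, 0), plus(B, B), plus(6, true)), n), true)), W).
Occurs check fails: B occurs in branch(false, e, B); the equation B = branch(false, e, B) has no finite solution.

NO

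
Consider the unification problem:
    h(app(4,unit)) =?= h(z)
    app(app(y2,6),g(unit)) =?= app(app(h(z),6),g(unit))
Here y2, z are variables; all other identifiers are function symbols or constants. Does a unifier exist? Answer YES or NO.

YES

Decompose h/1: app(4,unit) =?= z.
Bind z := app(4,unit); substituting into the remaining equation gives: app(app(y2,6),g(unit)) =?= app(app(h(app(4,unit)),6),g(unit)).
Decompose app/2: app(y2,6) =?= app(h(app(4,unit)),6),  g(unit) =?= g(unit).
Decompose app/2: y2 =?= h(app(4,unit)),  6 =?= 6.
Bind y2 := h(app(4,unit)); no other remaining equation mentions y2.
Delete trivial equation 6 =?= 6.
Delete trivial equation g(unit) =?= g(unit).
No equations remain and no clash or occurs-check failure arose, so a unifier exists.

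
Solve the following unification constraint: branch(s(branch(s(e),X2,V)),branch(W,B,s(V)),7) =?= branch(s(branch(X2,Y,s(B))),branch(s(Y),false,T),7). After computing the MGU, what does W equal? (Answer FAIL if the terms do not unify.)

s(s(e))

Decompose branch/3: s(branch(s(e),X2,V)) =?= s(branch(X2,Y,s(B))),  branch(W,B,s(V)) =?= branch(s(Y),false,T),  7 =?= 7.
Decompose s/1: branch(s(e),X2,V) =?= branch(X2,Y,s(B)).
Decompose branch/3: s(e) =?= X2,  X2 =?= Y,  V =?= s(B).
Bind X2 := s(e); substituting into the one remaining equation that mentions X2 gives: s(e) =?= Y.
Bind Y := s(e); substituting into the one remaining equation that mentions Y gives: branch(W,B,s(V)) =?= branch(s(s(e)),false,T).
Bind V := s(B); substituting into the one remaining equation that mentions V gives: branch(W,B,s(s(B))) =?= branch(s(s(e)),false,T).
Decompose branch/3: W =?= s(s(e)),  B =?= false,  s(s(B)) =?= T.
Bind W := s(s(e)); no other remaining equation mentions W.
Bind B := false; substituting into the one remaining equation that mentions B gives: s(s(false)) =?= T. Substituting into the earlier binding gives V := s(false).
Bind T := s(s(false)); no other remaining equation mentions T.
Delete trivial equation 7 =?= 7.
MGU = { X2 ↦ s(e), Y ↦ s(e), V ↦ s(false), W ↦ s(s(e)), B ↦ false, T ↦ s(s(false)) }, so W ↦ s(s(e)).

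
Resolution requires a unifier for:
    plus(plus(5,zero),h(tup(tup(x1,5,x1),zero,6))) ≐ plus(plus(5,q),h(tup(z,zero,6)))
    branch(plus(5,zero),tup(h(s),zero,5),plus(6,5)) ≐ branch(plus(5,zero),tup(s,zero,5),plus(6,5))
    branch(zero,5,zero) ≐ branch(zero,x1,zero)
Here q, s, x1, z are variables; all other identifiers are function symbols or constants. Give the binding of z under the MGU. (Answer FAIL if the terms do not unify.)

Decompose plus/2: plus(5,zero) ≐ plus(5,q),  h(tup(tup(x1,5,x1),zero,6)) ≐ h(tup(z,zero,6)).
Decompose plus/2: 5 ≐ 5,  zero ≐ q.
Delete trivial equation 5 ≐ 5.
Bind q := zero; no other remaining equation mentions q.
Decompose h/1: tup(tup(x1,5,x1),zero,6) ≐ tup(z,zero,6).
Decompose tup/3: tup(x1,5,x1) ≐ z,  zero ≐ zero,  6 ≐ 6.
Bind z := tup(x1,5,x1); no other remaining equation mentions z.
Delete trivial equation zero ≐ zero.
Delete trivial equation 6 ≐ 6.
Decompose branch/3: plus(5,zero) ≐ plus(5,zero),  tup(h(s),zero,5) ≐ tup(s,zero,5),  plus(6,5) ≐ plus(6,5).
Delete trivial equation plus(5,zero) ≐ plus(5,zero).
Decompose tup/3: h(s) ≐ s,  zero ≐ zero,  5 ≐ 5.
Occurs check fails: s occurs in h(s); the equation s ≐ h(s) has no finite solution.

FAIL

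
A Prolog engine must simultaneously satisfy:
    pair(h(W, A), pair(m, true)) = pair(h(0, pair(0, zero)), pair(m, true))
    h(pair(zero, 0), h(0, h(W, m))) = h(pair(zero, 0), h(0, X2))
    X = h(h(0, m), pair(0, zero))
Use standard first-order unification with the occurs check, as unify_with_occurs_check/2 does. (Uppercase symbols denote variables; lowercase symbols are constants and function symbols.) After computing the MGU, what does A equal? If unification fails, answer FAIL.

pair(0, zero)

Decompose pair/2: h(W, A) = h(0, pair(0, zero)),  pair(m, true) = pair(m, true).
Decompose h/2: W = 0,  A = pair(0, zero).
Bind W := 0; substituting into the one remaining equation that mentions W gives: h(pair(zero, 0), h(0, h(0, m))) = h(pair(zero, 0), h(0, X2)).
Bind A := pair(0, zero); no other remaining equation mentions A.
Delete trivial equation pair(m, true) = pair(m, true).
Decompose h/2: pair(zero, 0) = pair(zero, 0),  h(0, h(0, m)) = h(0, X2).
Delete trivial equation pair(zero, 0) = pair(zero, 0).
Decompose h/2: 0 = 0,  h(0, m) = X2.
Delete trivial equation 0 = 0.
Bind X2 := h(0, m); no other remaining equation mentions X2.
Bind X := h(h(0, m), pair(0, zero)).
MGU = { W -> 0, A -> pair(0, zero), X2 -> h(0, m), X -> h(h(0, m), pair(0, zero)) }, so A -> pair(0, zero).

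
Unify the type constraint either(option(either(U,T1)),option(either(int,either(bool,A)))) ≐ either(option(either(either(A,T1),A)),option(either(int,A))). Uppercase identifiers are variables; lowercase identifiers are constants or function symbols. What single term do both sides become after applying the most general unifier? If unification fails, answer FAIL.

Decompose either/2: option(either(U,T1)) ≐ option(either(either(A,T1),A)),  option(either(int,either(bool,A))) ≐ option(either(int,A)).
Decompose option/1: either(U,T1) ≐ either(either(A,T1),A).
Decompose either/2: U ≐ either(A,T1),  T1 ≐ A.
Bind U := either(A,T1); no other remaining equation mentions U.
Bind T1 := A; no other remaining equation mentions T1. Substituting into the earlier binding gives U := either(A,A).
Decompose option/1: either(int,either(bool,A)) ≐ either(int,A).
Decompose either/2: int ≐ int,  either(bool,A) ≐ A.
Delete trivial equation int ≐ int.
Occurs check fails: A occurs in either(bool,A); the equation A ≐ either(bool,A) has no finite solution.

FAIL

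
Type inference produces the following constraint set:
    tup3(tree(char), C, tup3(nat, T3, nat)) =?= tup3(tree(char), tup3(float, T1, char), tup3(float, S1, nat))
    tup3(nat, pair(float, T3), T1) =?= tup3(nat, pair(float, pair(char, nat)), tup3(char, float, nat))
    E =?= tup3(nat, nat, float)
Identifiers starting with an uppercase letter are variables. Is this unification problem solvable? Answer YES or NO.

NO

Decompose tup3/3: tree(char) =?= tree(char),  C =?= tup3(float, T1, char),  tup3(nat, T3, nat) =?= tup3(float, S1, nat).
Delete trivial equation tree(char) =?= tree(char).
Bind C := tup3(float, T1, char); no other remaining equation mentions C.
Decompose tup3/3: nat =?= float,  T3 =?= S1,  nat =?= nat.
Clash: constants nat and float differ; no unifier exists.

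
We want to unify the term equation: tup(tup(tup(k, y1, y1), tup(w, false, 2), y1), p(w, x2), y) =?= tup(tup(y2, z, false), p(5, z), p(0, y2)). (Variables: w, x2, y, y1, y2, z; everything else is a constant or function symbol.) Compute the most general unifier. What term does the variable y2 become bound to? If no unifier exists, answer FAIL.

Decompose tup/3: tup(tup(k, y1, y1), tup(w, false, 2), y1) =?= tup(y2, z, false),  p(w, x2) =?= p(5, z),  y =?= p(0, y2).
Decompose tup/3: tup(k, y1, y1) =?= y2,  tup(w, false, 2) =?= z,  y1 =?= false.
Bind y2 := tup(k, y1, y1); substituting into the one remaining equation that mentions y2 gives: y =?= p(0, tup(k, y1, y1)).
Bind z := tup(w, false, 2); substituting into the one remaining equation that mentions z gives: p(w, x2) =?= p(5, tup(w, false, 2)).
Bind y1 := false; substituting into the one remaining equation that mentions y1 gives: y =?= p(0, tup(k, false, false)). Substituting into the earlier binding gives y2 := tup(k, false, false).
Decompose p/2: w =?= 5,  x2 =?= tup(w, false, 2).
Bind w := 5; substituting into the one remaining equation that mentions w gives: x2 =?= tup(5, false, 2). Substituting into the earlier binding gives z := tup(5, false, 2).
Bind x2 := tup(5, false, 2); no other remaining equation mentions x2.
Bind y := p(0, tup(k, false, false)).
MGU = { y2 -> tup(k, false, false), z -> tup(5, false, 2), y1 -> false, w -> 5, x2 -> tup(5, false, 2), y -> p(0, tup(k, false, false)) }, so y2 -> tup(k, false, false).

tup(k, false, false)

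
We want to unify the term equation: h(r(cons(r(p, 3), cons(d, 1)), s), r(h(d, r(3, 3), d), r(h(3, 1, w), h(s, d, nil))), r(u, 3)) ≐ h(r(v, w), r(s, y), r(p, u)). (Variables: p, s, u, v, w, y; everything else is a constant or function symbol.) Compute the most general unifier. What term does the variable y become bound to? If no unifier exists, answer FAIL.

r(h(3, 1, h(d, r(3, 3), d)), h(h(d, r(3, 3), d), d, nil))

Decompose h/3: r(cons(r(p, 3), cons(d, 1)), s) ≐ r(v, w),  r(h(d, r(3, 3), d), r(h(3, 1, w), h(s, d, nil))) ≐ r(s, y),  r(u, 3) ≐ r(p, u).
Decompose r/2: cons(r(p, 3), cons(d, 1)) ≐ v,  s ≐ w.
Bind v := cons(r(p, 3), cons(d, 1)); no other remaining equation mentions v.
Bind s := w; substituting into the one remaining equation that mentions s gives: r(h(d, r(3, 3), d), r(h(3, 1, w), h(w, d, nil))) ≐ r(w, y).
Decompose r/2: h(d, r(3, 3), d) ≐ w,  r(h(3, 1, w), h(w, d, nil)) ≐ y.
Bind w := h(d, r(3, 3), d); substituting into the one remaining equation that mentions w gives: r(h(3, 1, h(d, r(3, 3), d)), h(h(d, r(3, 3), d), d, nil)) ≐ y. Substituting into the earlier binding gives s := h(d, r(3, 3), d).
Bind y := r(h(3, 1, h(d, r(3, 3), d)), h(h(d, r(3, 3), d), d, nil)); no other remaining equation mentions y.
Decompose r/2: u ≐ p,  3 ≐ u.
Bind u := p; substituting into the remaining equation gives: 3 ≐ p.
Bind p := 3. Substituting into the earlier bindings gives v := cons(r(3, 3), cons(d, 1)), u := 3.
MGU = { v ↦ cons(r(3, 3), cons(d, 1)), s ↦ h(d, r(3, 3), d), w ↦ h(d, r(3, 3), d), y ↦ r(h(3, 1, h(d, r(3, 3), d)), h(h(d, r(3, 3), d), d, nil)), u ↦ 3, p ↦ 3 }, so y ↦ r(h(3, 1, h(d, r(3, 3), d)), h(h(d, r(3, 3), d), d, nil)).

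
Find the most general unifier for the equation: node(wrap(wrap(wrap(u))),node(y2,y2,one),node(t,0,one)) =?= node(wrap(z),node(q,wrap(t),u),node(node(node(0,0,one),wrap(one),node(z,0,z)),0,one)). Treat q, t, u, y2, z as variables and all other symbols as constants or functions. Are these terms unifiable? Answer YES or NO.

YES

Decompose node/3: wrap(wrap(wrap(u))) =?= wrap(z),  node(y2,y2,one) =?= node(q,wrap(t),u),  node(t,0,one) =?= node(node(node(0,0,one),wrap(one),node(z,0,z)),0,one).
Decompose wrap/1: wrap(wrap(u)) =?= z.
Bind z := wrap(wrap(u)); substituting into the one remaining equation that mentions z gives: node(t,0,one) =?= node(node(node(0,0,one),wrap(one),node(wrap(wrap(u)),0,wrap(wrap(u)))),0,one).
Decompose node/3: y2 =?= q,  y2 =?= wrap(t),  one =?= u.
Bind y2 := q; substituting into the one remaining equation that mentions y2 gives: q =?= wrap(t).
Bind q := wrap(t); no other remaining equation mentions q. Substituting into the earlier binding gives y2 := wrap(t).
Bind u := one; substituting into the remaining equation gives: node(t,0,one) =?= node(node(node(0,0,one),wrap(one),node(wrap(wrap(one)),0,wrap(wrap(one)))),0,one). Substituting into the earlier binding gives z := wrap(wrap(one)).
Decompose node/3: t =?= node(node(0,0,one),wrap(one),node(wrap(wrap(one)),0,wrap(wrap(one)))),  0 =?= 0,  one =?= one.
Bind t := node(node(0,0,one),wrap(one),node(wrap(wrap(one)),0,wrap(wrap(one)))); no other remaining equation mentions t. Substituting into the earlier bindings gives y2 := wrap(node(node(0,0,one),wrap(one),node(wrap(wrap(one)),0,wrap(wrap(one))))), q := wrap(node(node(0,0,one),wrap(one),node(wrap(wrap(one)),0,wrap(wrap(one))))).
Delete trivial equation 0 =?= 0.
Delete trivial equation one =?= one.
No equations remain and no clash or occurs-check failure arose, so a unifier exists.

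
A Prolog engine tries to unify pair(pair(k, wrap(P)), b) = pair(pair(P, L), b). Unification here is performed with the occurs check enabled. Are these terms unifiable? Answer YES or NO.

YES

Decompose pair/2: pair(k, wrap(P)) = pair(P, L),  b = b.
Decompose pair/2: k = P,  wrap(P) = L.
Bind P := k; substituting into the one remaining equation that mentions P gives: wrap(k) = L.
Bind L := wrap(k); no other remaining equation mentions L.
Delete trivial equation b = b.
No equations remain and no clash or occurs-check failure arose, so a unifier exists.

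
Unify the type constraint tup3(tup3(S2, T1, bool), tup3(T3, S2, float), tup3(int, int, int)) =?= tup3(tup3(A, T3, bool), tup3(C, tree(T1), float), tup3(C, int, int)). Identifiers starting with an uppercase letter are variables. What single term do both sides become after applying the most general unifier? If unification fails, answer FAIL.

Decompose tup3/3: tup3(S2, T1, bool) =?= tup3(A, T3, bool),  tup3(T3, S2, float) =?= tup3(C, tree(T1), float),  tup3(int, int, int) =?= tup3(C, int, int).
Decompose tup3/3: S2 =?= A,  T1 =?= T3,  bool =?= bool.
Bind S2 := A; substituting into the one remaining equation that mentions S2 gives: tup3(T3, A, float) =?= tup3(C, tree(T1), float).
Bind T1 := T3; substituting into the one remaining equation that mentions T1 gives: tup3(T3, A, float) =?= tup3(C, tree(T3), float).
Delete trivial equation bool =?= bool.
Decompose tup3/3: T3 =?= C,  A =?= tree(T3),  float =?= float.
Bind T3 := C; substituting into the one remaining equation that mentions T3 gives: A =?= tree(C). Substituting into the earlier binding gives T1 := C.
Bind A := tree(C); no other remaining equation mentions A. Substituting into the earlier binding gives S2 := tree(C).
Delete trivial equation float =?= float.
Decompose tup3/3: int =?= C,  int =?= int,  int =?= int.
Bind C := int; no other remaining equation mentions C. Substituting into the earlier bindings gives S2 := tree(int), T1 := int, T3 := int, A := tree(int).
Delete trivial equation int =?= int.
Delete trivial equation int =?= int.
Applying the MGU to either side gives tup3(tup3(tree(int), int, bool), tup3(int, tree(int), float), tup3(int, int, int)).

tup3(tup3(tree(int), int, bool), tup3(int, tree(int), float), tup3(int, int, int))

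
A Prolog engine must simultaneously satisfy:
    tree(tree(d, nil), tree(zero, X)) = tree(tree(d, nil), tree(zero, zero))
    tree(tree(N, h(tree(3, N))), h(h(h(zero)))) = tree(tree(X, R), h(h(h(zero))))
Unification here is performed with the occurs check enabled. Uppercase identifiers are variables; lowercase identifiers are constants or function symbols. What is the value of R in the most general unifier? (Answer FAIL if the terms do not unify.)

h(tree(3, zero))

Decompose tree/2: tree(d, nil) = tree(d, nil),  tree(zero, X) = tree(zero, zero).
Delete trivial equation tree(d, nil) = tree(d, nil).
Decompose tree/2: zero = zero,  X = zero.
Delete trivial equation zero = zero.
Bind X := zero; substituting into the remaining equation gives: tree(tree(N, h(tree(3, N))), h(h(h(zero)))) = tree(tree(zero, R), h(h(h(zero)))).
Decompose tree/2: tree(N, h(tree(3, N))) = tree(zero, R),  h(h(h(zero))) = h(h(h(zero))).
Decompose tree/2: N = zero,  h(tree(3, N)) = R.
Bind N := zero; substituting into the one remaining equation that mentions N gives: h(tree(3, zero)) = R.
Bind R := h(tree(3, zero)); no other remaining equation mentions R.
Delete trivial equation h(h(h(zero))) = h(h(h(zero))).
MGU = { X = zero, N = zero, R = h(tree(3, zero)) }, so R = h(tree(3, zero)).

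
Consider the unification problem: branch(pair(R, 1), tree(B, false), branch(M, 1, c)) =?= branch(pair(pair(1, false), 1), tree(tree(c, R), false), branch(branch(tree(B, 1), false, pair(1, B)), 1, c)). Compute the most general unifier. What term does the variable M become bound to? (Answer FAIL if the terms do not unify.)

branch(tree(tree(c, pair(1, false)), 1), false, pair(1, tree(c, pair(1, false))))

Decompose branch/3: pair(R, 1) =?= pair(pair(1, false), 1),  tree(B, false) =?= tree(tree(c, R), false),  branch(M, 1, c) =?= branch(branch(tree(B, 1), false, pair(1, B)), 1, c).
Decompose pair/2: R =?= pair(1, false),  1 =?= 1.
Bind R := pair(1, false); substituting into the one remaining equation that mentions R gives: tree(B, false) =?= tree(tree(c, pair(1, false)), false).
Delete trivial equation 1 =?= 1.
Decompose tree/2: B =?= tree(c, pair(1, false)),  false =?= false.
Bind B := tree(c, pair(1, false)); substituting into the one remaining equation that mentions B gives: branch(M, 1, c) =?= branch(branch(tree(tree(c, pair(1, false)), 1), false, pair(1, tree(c, pair(1, false)))), 1, c).
Delete trivial equation false =?= false.
Decompose branch/3: M =?= branch(tree(tree(c, pair(1, false)), 1), false, pair(1, tree(c, pair(1, false)))),  1 =?= 1,  c =?= c.
Bind M := branch(tree(tree(c, pair(1, false)), 1), false, pair(1, tree(c, pair(1, false)))); no other remaining equation mentions M.
Delete trivial equation 1 =?= 1.
Delete trivial equation c =?= c.
MGU = { R ↦ pair(1, false), B ↦ tree(c, pair(1, false)), M ↦ branch(tree(tree(c, pair(1, false)), 1), false, pair(1, tree(c, pair(1, false)))) }, so M ↦ branch(tree(tree(c, pair(1, false)), 1), false, pair(1, tree(c, pair(1, false)))).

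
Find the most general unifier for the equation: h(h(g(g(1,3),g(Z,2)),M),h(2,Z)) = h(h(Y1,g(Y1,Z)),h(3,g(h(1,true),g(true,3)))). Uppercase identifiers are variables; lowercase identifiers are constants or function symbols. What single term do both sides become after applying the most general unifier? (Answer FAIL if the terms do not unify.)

Decompose h/2: h(g(g(1,3),g(Z,2)),M) = h(Y1,g(Y1,Z)),  h(2,Z) = h(3,g(h(1,true),g(true,3))).
Decompose h/2: g(g(1,3),g(Z,2)) = Y1,  M = g(Y1,Z).
Bind Y1 := g(g(1,3),g(Z,2)); substituting into the one remaining equation that mentions Y1 gives: M = g(g(g(1,3),g(Z,2)),Z).
Bind M := g(g(g(1,3),g(Z,2)),Z); no other remaining equation mentions M.
Decompose h/2: 2 = 3,  Z = g(h(1,true),g(true,3)).
Clash: constants 2 and 3 differ; no unifier exists.

FAIL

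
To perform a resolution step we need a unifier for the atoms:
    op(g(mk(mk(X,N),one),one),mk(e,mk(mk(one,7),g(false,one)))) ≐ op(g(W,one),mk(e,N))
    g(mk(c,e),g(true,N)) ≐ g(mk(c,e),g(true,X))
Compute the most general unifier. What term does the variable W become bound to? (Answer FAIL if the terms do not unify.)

Decompose op/2: g(mk(mk(X,N),one),one) ≐ g(W,one),  mk(e,mk(mk(one,7),g(false,one))) ≐ mk(e,N).
Decompose g/2: mk(mk(X,N),one) ≐ W,  one ≐ one.
Bind W := mk(mk(X,N),one); no other remaining equation mentions W.
Delete trivial equation one ≐ one.
Decompose mk/2: e ≐ e,  mk(mk(one,7),g(false,one)) ≐ N.
Delete trivial equation e ≐ e.
Bind N := mk(mk(one,7),g(false,one)); substituting into the remaining equation gives: g(mk(c,e),g(true,mk(mk(one,7),g(false,one)))) ≐ g(mk(c,e),g(true,X)). Substituting into the earlier binding gives W := mk(mk(X,mk(mk(one,7),g(false,one))),one).
Decompose g/2: mk(c,e) ≐ mk(c,e),  g(true,mk(mk(one,7),g(false,one))) ≐ g(true,X).
Delete trivial equation mk(c,e) ≐ mk(c,e).
Decompose g/2: true ≐ true,  mk(mk(one,7),g(false,one)) ≐ X.
Delete trivial equation true ≐ true.
Bind X := mk(mk(one,7),g(false,one)). Substituting into the earlier binding gives W := mk(mk(mk(mk(one,7),g(false,one)),mk(mk(one,7),g(false,one))),one).
MGU = { W ↦ mk(mk(mk(mk(one,7),g(false,one)),mk(mk(one,7),g(false,one))),one), N ↦ mk(mk(one,7),g(false,one)), X ↦ mk(mk(one,7),g(false,one)) }, so W ↦ mk(mk(mk(mk(one,7),g(false,one)),mk(mk(one,7),g(false,one))),one).

mk(mk(mk(mk(one,7),g(false,one)),mk(mk(one,7),g(false,one))),one)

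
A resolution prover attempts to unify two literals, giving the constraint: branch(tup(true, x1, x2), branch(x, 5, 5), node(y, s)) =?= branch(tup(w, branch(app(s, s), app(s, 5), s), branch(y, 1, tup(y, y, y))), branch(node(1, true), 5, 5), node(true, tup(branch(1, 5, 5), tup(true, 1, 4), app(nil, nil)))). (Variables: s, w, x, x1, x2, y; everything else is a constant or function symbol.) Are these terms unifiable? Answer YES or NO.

Decompose branch/3: tup(true, x1, x2) =?= tup(w, branch(app(s, s), app(s, 5), s), branch(y, 1, tup(y, y, y))),  branch(x, 5, 5) =?= branch(node(1, true), 5, 5),  node(y, s) =?= node(true, tup(branch(1, 5, 5), tup(true, 1, 4), app(nil, nil))).
Decompose tup/3: true =?= w,  x1 =?= branch(app(s, s), app(s, 5), s),  x2 =?= branch(y, 1, tup(y, y, y)).
Bind w := true; no other remaining equation mentions w.
Bind x1 := branch(app(s, s), app(s, 5), s); no other remaining equation mentions x1.
Bind x2 := branch(y, 1, tup(y, y, y)); no other remaining equation mentions x2.
Decompose branch/3: x =?= node(1, true),  5 =?= 5,  5 =?= 5.
Bind x := node(1, true); no other remaining equation mentions x.
Delete trivial equation 5 =?= 5.
Delete trivial equation 5 =?= 5.
Decompose node/2: y =?= true,  s =?= tup(branch(1, 5, 5), tup(true, 1, 4), app(nil, nil)).
Bind y := true; no other remaining equation mentions y. Substituting into the earlier binding gives x2 := branch(true, 1, tup(true, true, true)).
Bind s := tup(branch(1, 5, 5), tup(true, 1, 4), app(nil, nil)). Substituting into the earlier binding gives x1 := branch(app(tup(branch(1, 5, 5), tup(true, 1, 4), app(nil, nil)), tup(branch(1, 5, 5), tup(true, 1, 4), app(nil, nil))), app(tup(branch(1, 5, 5), tup(true, 1, 4), app(nil, nil)), 5), tup(branch(1, 5, 5), tup(true, 1, 4), app(nil, nil))).
No equations remain and no clash or occurs-check failure arose, so a unifier exists.

YES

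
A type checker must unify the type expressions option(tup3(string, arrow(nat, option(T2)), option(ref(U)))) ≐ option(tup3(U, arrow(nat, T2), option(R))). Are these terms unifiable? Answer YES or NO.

Decompose option/1: tup3(string, arrow(nat, option(T2)), option(ref(U))) ≐ tup3(U, arrow(nat, T2), option(R)).
Decompose tup3/3: string ≐ U,  arrow(nat, option(T2)) ≐ arrow(nat, T2),  option(ref(U)) ≐ option(R).
Bind U := string; substituting into the one remaining equation that mentions U gives: option(ref(string)) ≐ option(R).
Decompose arrow/2: nat ≐ nat,  option(T2) ≐ T2.
Delete trivial equation nat ≐ nat.
Occurs check fails: T2 occurs in option(T2); the equation T2 ≐ option(T2) has no finite solution.

NO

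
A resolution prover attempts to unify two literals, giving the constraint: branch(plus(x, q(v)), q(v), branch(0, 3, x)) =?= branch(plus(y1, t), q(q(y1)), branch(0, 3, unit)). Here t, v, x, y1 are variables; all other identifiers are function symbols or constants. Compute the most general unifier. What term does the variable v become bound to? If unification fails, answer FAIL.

Decompose branch/3: plus(x, q(v)) =?= plus(y1, t),  q(v) =?= q(q(y1)),  branch(0, 3, x) =?= branch(0, 3, unit).
Decompose plus/2: x =?= y1,  q(v) =?= t.
Bind x := y1; substituting into the one remaining equation that mentions x gives: branch(0, 3, y1) =?= branch(0, 3, unit).
Bind t := q(v); no other remaining equation mentions t.
Decompose q/1: v =?= q(y1).
Bind v := q(y1); no other remaining equation mentions v. Substituting into the earlier binding gives t := q(q(y1)).
Decompose branch/3: 0 =?= 0,  3 =?= 3,  y1 =?= unit.
Delete trivial equation 0 =?= 0.
Delete trivial equation 3 =?= 3.
Bind y1 := unit. Substituting into the earlier bindings gives x := unit, t := q(q(unit)), v := q(unit).
MGU = { x ↦ unit, t ↦ q(q(unit)), v ↦ q(unit), y1 ↦ unit }, so v ↦ q(unit).

q(unit)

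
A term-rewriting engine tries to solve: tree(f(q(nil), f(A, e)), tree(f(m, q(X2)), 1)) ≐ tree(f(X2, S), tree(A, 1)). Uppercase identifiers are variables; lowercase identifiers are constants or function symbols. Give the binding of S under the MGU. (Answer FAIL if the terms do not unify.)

f(f(m, q(q(nil))), e)

Decompose tree/2: f(q(nil), f(A, e)) ≐ f(X2, S),  tree(f(m, q(X2)), 1) ≐ tree(A, 1).
Decompose f/2: q(nil) ≐ X2,  f(A, e) ≐ S.
Bind X2 := q(nil); substituting into the one remaining equation that mentions X2 gives: tree(f(m, q(q(nil))), 1) ≐ tree(A, 1).
Bind S := f(A, e); no other remaining equation mentions S.
Decompose tree/2: f(m, q(q(nil))) ≐ A,  1 ≐ 1.
Bind A := f(m, q(q(nil))); no other remaining equation mentions A. Substituting into the earlier binding gives S := f(f(m, q(q(nil))), e).
Delete trivial equation 1 ≐ 1.
MGU = { X2 -> q(nil), S -> f(f(m, q(q(nil))), e), A -> f(m, q(q(nil))) }, so S -> f(f(m, q(q(nil))), e).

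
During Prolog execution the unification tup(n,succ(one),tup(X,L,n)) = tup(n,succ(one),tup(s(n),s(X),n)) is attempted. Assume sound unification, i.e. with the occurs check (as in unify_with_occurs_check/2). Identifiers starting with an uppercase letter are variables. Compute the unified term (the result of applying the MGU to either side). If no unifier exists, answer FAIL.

tup(n,succ(one),tup(s(n),s(s(n)),n))

Decompose tup/3: n = n,  succ(one) = succ(one),  tup(X,L,n) = tup(s(n),s(X),n).
Delete trivial equation n = n.
Delete trivial equation succ(one) = succ(one).
Decompose tup/3: X = s(n),  L = s(X),  n = n.
Bind X := s(n); substituting into the one remaining equation that mentions X gives: L = s(s(n)).
Bind L := s(s(n)); no other remaining equation mentions L.
Delete trivial equation n = n.
Applying the MGU to either side gives tup(n,succ(one),tup(s(n),s(s(n)),n)).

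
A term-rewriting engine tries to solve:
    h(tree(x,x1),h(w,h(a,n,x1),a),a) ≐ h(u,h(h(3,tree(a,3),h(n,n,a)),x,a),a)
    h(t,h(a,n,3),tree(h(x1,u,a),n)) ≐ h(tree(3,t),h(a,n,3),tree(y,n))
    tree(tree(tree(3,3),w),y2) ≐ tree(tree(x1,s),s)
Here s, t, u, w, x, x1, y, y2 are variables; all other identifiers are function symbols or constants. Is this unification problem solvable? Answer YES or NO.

NO

Decompose h/3: tree(x,x1) ≐ u,  h(w,h(a,n,x1),a) ≐ h(h(3,tree(a,3),h(n,n,a)),x,a),  a ≐ a.
Bind u := tree(x,x1); substituting into the one remaining equation that mentions u gives: h(t,h(a,n,3),tree(h(x1,tree(x,x1),a),n)) ≐ h(tree(3,t),h(a,n,3),tree(y,n)).
Decompose h/3: w ≐ h(3,tree(a,3),h(n,n,a)),  h(a,n,x1) ≐ x,  a ≐ a.
Bind w := h(3,tree(a,3),h(n,n,a)); substituting into the one remaining equation that mentions w gives: tree(tree(tree(3,3),h(3,tree(a,3),h(n,n,a))),y2) ≐ tree(tree(x1,s),s).
Bind x := h(a,n,x1); substituting into the one remaining equation that mentions x gives: h(t,h(a,n,3),tree(h(x1,tree(h(a,n,x1),x1),a),n)) ≐ h(tree(3,t),h(a,n,3),tree(y,n)). Substituting into the earlier binding gives u := tree(h(a,n,x1),x1).
Delete trivial equation a ≐ a.
Delete trivial equation a ≐ a.
Decompose h/3: t ≐ tree(3,t),  h(a,n,3) ≐ h(a,n,3),  tree(h(x1,tree(h(a,n,x1),x1),a),n) ≐ tree(y,n).
Occurs check fails: t occurs in tree(3,t); the equation t ≐ tree(3,t) has no finite solution.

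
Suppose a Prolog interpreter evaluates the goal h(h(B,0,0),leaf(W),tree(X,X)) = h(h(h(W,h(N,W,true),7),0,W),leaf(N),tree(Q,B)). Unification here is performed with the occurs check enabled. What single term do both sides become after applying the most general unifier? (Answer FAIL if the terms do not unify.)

h(h(h(0,h(0,0,true),7),0,0),leaf(0),tree(h(0,h(0,0,true),7),h(0,h(0,0,true),7)))

Decompose h/3: h(B,0,0) = h(h(W,h(N,W,true),7),0,W),  leaf(W) = leaf(N),  tree(X,X) = tree(Q,B).
Decompose h/3: B = h(W,h(N,W,true),7),  0 = 0,  0 = W.
Bind B := h(W,h(N,W,true),7); substituting into the one remaining equation that mentions B gives: tree(X,X) = tree(Q,h(W,h(N,W,true),7)).
Delete trivial equation 0 = 0.
Bind W := 0; substituting into the remaining equations gives: leaf(0) = leaf(N),  tree(X,X) = tree(Q,h(0,h(N,0,true),7)). Substituting into the earlier binding gives B := h(0,h(N,0,true),7).
Decompose leaf/1: 0 = N.
Bind N := 0; substituting into the remaining equation gives: tree(X,X) = tree(Q,h(0,h(0,0,true),7)). Substituting into the earlier binding gives B := h(0,h(0,0,true),7).
Decompose tree/2: X = Q,  X = h(0,h(0,0,true),7).
Bind X := Q; substituting into the remaining equation gives: Q = h(0,h(0,0,true),7).
Bind Q := h(0,h(0,0,true),7). Substituting into the earlier binding gives X := h(0,h(0,0,true),7).
Applying the MGU to either side gives h(h(h(0,h(0,0,true),7),0,0),leaf(0),tree(h(0,h(0,0,true),7),h(0,h(0,0,true),7))).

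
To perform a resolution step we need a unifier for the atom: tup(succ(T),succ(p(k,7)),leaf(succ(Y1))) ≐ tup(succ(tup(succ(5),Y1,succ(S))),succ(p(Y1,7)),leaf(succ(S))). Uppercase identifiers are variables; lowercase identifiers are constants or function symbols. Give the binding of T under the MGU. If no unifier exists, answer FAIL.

tup(succ(5),k,succ(k))

Decompose tup/3: succ(T) ≐ succ(tup(succ(5),Y1,succ(S))),  succ(p(k,7)) ≐ succ(p(Y1,7)),  leaf(succ(Y1)) ≐ leaf(succ(S)).
Decompose succ/1: T ≐ tup(succ(5),Y1,succ(S)).
Bind T := tup(succ(5),Y1,succ(S)); no other remaining equation mentions T.
Decompose succ/1: p(k,7) ≐ p(Y1,7).
Decompose p/2: k ≐ Y1,  7 ≐ 7.
Bind Y1 := k; substituting into the one remaining equation that mentions Y1 gives: leaf(succ(k)) ≐ leaf(succ(S)). Substituting into the earlier binding gives T := tup(succ(5),k,succ(S)).
Delete trivial equation 7 ≐ 7.
Decompose leaf/1: succ(k) ≐ succ(S).
Decompose succ/1: k ≐ S.
Bind S := k. Substituting into the earlier binding gives T := tup(succ(5),k,succ(k)).
MGU = { T -> tup(succ(5),k,succ(k)), Y1 -> k, S -> k }, so T -> tup(succ(5),k,succ(k)).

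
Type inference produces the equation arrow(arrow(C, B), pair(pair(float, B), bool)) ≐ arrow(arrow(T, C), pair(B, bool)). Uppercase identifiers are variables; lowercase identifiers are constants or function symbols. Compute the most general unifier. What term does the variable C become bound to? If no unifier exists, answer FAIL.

Decompose arrow/2: arrow(C, B) ≐ arrow(T, C),  pair(pair(float, B), bool) ≐ pair(B, bool).
Decompose arrow/2: C ≐ T,  B ≐ C.
Bind C := T; substituting into the one remaining equation that mentions C gives: B ≐ T.
Bind B := T; substituting into the remaining equation gives: pair(pair(float, T), bool) ≐ pair(T, bool).
Decompose pair/2: pair(float, T) ≐ T,  bool ≐ bool.
Occurs check fails: T occurs in pair(float, T); the equation T ≐ pair(float, T) has no finite solution.

FAIL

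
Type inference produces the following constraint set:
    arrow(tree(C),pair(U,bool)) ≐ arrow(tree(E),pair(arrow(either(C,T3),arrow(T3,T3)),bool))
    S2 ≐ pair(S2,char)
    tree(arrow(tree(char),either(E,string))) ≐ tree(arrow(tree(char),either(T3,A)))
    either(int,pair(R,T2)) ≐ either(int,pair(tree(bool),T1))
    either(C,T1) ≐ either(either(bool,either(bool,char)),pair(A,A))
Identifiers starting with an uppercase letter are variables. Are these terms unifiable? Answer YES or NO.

Decompose arrow/2: tree(C) ≐ tree(E),  pair(U,bool) ≐ pair(arrow(either(C,T3),arrow(T3,T3)),bool).
Decompose tree/1: C ≐ E.
Bind C := E; substituting into the 2 remaining equations that mention C gives: pair(U,bool) ≐ pair(arrow(either(E,T3),arrow(T3,T3)),bool),  either(E,T1) ≐ either(either(bool,either(bool,char)),pair(A,A)).
Decompose pair/2: U ≐ arrow(either(E,T3),arrow(T3,T3)),  bool ≐ bool.
Bind U := arrow(either(E,T3),arrow(T3,T3)); no other remaining equation mentions U.
Delete trivial equation bool ≐ bool.
Occurs check fails: S2 occurs in pair(S2,char); the equation S2 ≐ pair(S2,char) has no finite solution.

NO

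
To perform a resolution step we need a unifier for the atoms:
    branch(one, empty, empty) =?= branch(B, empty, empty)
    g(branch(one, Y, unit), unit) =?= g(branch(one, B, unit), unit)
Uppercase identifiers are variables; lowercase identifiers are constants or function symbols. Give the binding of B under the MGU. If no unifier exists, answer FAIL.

one

Decompose branch/3: one =?= B,  empty =?= empty,  empty =?= empty.
Bind B := one; substituting into the one remaining equation that mentions B gives: g(branch(one, Y, unit), unit) =?= g(branch(one, one, unit), unit).
Delete trivial equation empty =?= empty.
Delete trivial equation empty =?= empty.
Decompose g/2: branch(one, Y, unit) =?= branch(one, one, unit),  unit =?= unit.
Decompose branch/3: one =?= one,  Y =?= one,  unit =?= unit.
Delete trivial equation one =?= one.
Bind Y := one; no other remaining equation mentions Y.
Delete trivial equation unit =?= unit.
Delete trivial equation unit =?= unit.
MGU = { B ↦ one, Y ↦ one }, so B ↦ one.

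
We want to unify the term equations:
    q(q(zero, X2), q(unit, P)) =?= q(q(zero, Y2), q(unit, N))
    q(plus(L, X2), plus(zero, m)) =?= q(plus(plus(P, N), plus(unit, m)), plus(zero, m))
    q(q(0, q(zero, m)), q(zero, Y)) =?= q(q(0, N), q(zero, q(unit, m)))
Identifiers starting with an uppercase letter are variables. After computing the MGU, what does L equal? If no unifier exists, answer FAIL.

plus(q(zero, m), q(zero, m))

Decompose q/2: q(zero, X2) =?= q(zero, Y2),  q(unit, P) =?= q(unit, N).
Decompose q/2: zero =?= zero,  X2 =?= Y2.
Delete trivial equation zero =?= zero.
Bind X2 := Y2; substituting into the one remaining equation that mentions X2 gives: q(plus(L, Y2), plus(zero, m)) =?= q(plus(plus(P, N), plus(unit, m)), plus(zero, m)).
Decompose q/2: unit =?= unit,  P =?= N.
Delete trivial equation unit =?= unit.
Bind P := N; substituting into the one remaining equation that mentions P gives: q(plus(L, Y2), plus(zero, m)) =?= q(plus(plus(N, N), plus(unit, m)), plus(zero, m)).
Decompose q/2: plus(L, Y2) =?= plus(plus(N, N), plus(unit, m)),  plus(zero, m) =?= plus(zero, m).
Decompose plus/2: L =?= plus(N, N),  Y2 =?= plus(unit, m).
Bind L := plus(N, N); no other remaining equation mentions L.
Bind Y2 := plus(unit, m); no other remaining equation mentions Y2. Substituting into the earlier binding gives X2 := plus(unit, m).
Delete trivial equation plus(zero, m) =?= plus(zero, m).
Decompose q/2: q(0, q(zero, m)) =?= q(0, N),  q(zero, Y) =?= q(zero, q(unit, m)).
Decompose q/2: 0 =?= 0,  q(zero, m) =?= N.
Delete trivial equation 0 =?= 0.
Bind N := q(zero, m); no other remaining equation mentions N. Substituting into the earlier bindings gives P := q(zero, m), L := plus(q(zero, m), q(zero, m)).
Decompose q/2: zero =?= zero,  Y =?= q(unit, m).
Delete trivial equation zero =?= zero.
Bind Y := q(unit, m).
MGU = { X2 := plus(unit, m), P := q(zero, m), L := plus(q(zero, m), q(zero, m)), Y2 := plus(unit, m), N := q(zero, m), Y := q(unit, m) }, so L := plus(q(zero, m), q(zero, m)).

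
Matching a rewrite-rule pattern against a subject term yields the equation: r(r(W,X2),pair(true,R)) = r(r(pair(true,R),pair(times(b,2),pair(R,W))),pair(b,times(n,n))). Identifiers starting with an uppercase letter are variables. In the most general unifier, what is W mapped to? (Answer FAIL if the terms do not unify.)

FAIL

Decompose r/2: r(W,X2) = r(pair(true,R),pair(times(b,2),pair(R,W))),  pair(true,R) = pair(b,times(n,n)).
Decompose r/2: W = pair(true,R),  X2 = pair(times(b,2),pair(R,W)).
Bind W := pair(true,R); substituting into the one remaining equation that mentions W gives: X2 = pair(times(b,2),pair(R,pair(true,R))).
Bind X2 := pair(times(b,2),pair(R,pair(true,R))); no other remaining equation mentions X2.
Decompose pair/2: true = b,  R = times(n,n).
Clash: constants true and b differ; no unifier exists.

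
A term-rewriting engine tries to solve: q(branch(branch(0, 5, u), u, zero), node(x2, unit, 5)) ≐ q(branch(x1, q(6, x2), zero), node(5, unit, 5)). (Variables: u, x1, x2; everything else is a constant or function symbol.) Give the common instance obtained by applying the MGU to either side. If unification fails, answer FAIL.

q(branch(branch(0, 5, q(6, 5)), q(6, 5), zero), node(5, unit, 5))

Decompose q/2: branch(branch(0, 5, u), u, zero) ≐ branch(x1, q(6, x2), zero),  node(x2, unit, 5) ≐ node(5, unit, 5).
Decompose branch/3: branch(0, 5, u) ≐ x1,  u ≐ q(6, x2),  zero ≐ zero.
Bind x1 := branch(0, 5, u); no other remaining equation mentions x1.
Bind u := q(6, x2); no other remaining equation mentions u. Substituting into the earlier binding gives x1 := branch(0, 5, q(6, x2)).
Delete trivial equation zero ≐ zero.
Decompose node/3: x2 ≐ 5,  unit ≐ unit,  5 ≐ 5.
Bind x2 := 5; no other remaining equation mentions x2. Substituting into the earlier bindings gives x1 := branch(0, 5, q(6, 5)), u := q(6, 5).
Delete trivial equation unit ≐ unit.
Delete trivial equation 5 ≐ 5.
Applying the MGU to either side gives q(branch(branch(0, 5, q(6, 5)), q(6, 5), zero), node(5, unit, 5)).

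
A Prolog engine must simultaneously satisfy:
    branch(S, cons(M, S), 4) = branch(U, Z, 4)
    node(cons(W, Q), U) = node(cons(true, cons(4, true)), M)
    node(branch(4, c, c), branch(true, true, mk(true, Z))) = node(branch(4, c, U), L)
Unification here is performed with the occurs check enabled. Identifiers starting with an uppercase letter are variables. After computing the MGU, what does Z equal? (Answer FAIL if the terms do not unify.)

cons(c, c)

Decompose branch/3: S = U,  cons(M, S) = Z,  4 = 4.
Bind S := U; substituting into the one remaining equation that mentions S gives: cons(M, U) = Z.
Bind Z := cons(M, U); substituting into the one remaining equation that mentions Z gives: node(branch(4, c, c), branch(true, true, mk(true, cons(M, U)))) = node(branch(4, c, U), L).
Delete trivial equation 4 = 4.
Decompose node/2: cons(W, Q) = cons(true, cons(4, true)),  U = M.
Decompose cons/2: W = true,  Q = cons(4, true).
Bind W := true; no other remaining equation mentions W.
Bind Q := cons(4, true); no other remaining equation mentions Q.
Bind U := M; substituting into the remaining equation gives: node(branch(4, c, c), branch(true, true, mk(true, cons(M, M)))) = node(branch(4, c, M), L). Substituting into the earlier bindings gives S := M, Z := cons(M, M).
Decompose node/2: branch(4, c, c) = branch(4, c, M),  branch(true, true, mk(true, cons(M, M))) = L.
Decompose branch/3: 4 = 4,  c = c,  c = M.
Delete trivial equation 4 = 4.
Delete trivial equation c = c.
Bind M := c; substituting into the remaining equation gives: branch(true, true, mk(true, cons(c, c))) = L. Substituting into the earlier bindings gives S := c, Z := cons(c, c), U := c.
Bind L := branch(true, true, mk(true, cons(c, c))).
MGU = { S = c, Z = cons(c, c), W = true, Q = cons(4, true), U = c, M = c, L = branch(true, true, mk(true, cons(c, c))) }, so Z = cons(c, c).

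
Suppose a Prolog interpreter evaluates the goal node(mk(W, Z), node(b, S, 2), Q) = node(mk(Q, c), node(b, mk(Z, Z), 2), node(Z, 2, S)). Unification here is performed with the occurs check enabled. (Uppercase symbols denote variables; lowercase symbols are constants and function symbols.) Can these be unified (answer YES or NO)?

YES

Decompose node/3: mk(W, Z) = mk(Q, c),  node(b, S, 2) = node(b, mk(Z, Z), 2),  Q = node(Z, 2, S).
Decompose mk/2: W = Q,  Z = c.
Bind W := Q; no other remaining equation mentions W.
Bind Z := c; substituting into the remaining equations gives: node(b, S, 2) = node(b, mk(c, c), 2),  Q = node(c, 2, S).
Decompose node/3: b = b,  S = mk(c, c),  2 = 2.
Delete trivial equation b = b.
Bind S := mk(c, c); substituting into the one remaining equation that mentions S gives: Q = node(c, 2, mk(c, c)).
Delete trivial equation 2 = 2.
Bind Q := node(c, 2, mk(c, c)). Substituting into the earlier binding gives W := node(c, 2, mk(c, c)).
No equations remain and no clash or occurs-check failure arose, so a unifier exists.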